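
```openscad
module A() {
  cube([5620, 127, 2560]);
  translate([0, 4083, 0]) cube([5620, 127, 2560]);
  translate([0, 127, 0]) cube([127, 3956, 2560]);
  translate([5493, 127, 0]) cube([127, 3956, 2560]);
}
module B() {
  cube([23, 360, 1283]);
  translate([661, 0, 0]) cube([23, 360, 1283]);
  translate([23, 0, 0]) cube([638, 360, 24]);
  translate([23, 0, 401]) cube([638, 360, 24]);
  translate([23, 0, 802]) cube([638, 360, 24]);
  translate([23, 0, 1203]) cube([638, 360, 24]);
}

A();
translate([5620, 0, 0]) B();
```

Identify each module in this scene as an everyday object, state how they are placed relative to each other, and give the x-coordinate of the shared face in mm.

The house frame's +x face and the bookshelf's −x face are both at x = 5620 mm.

A is a house frame. B is a bookshelf. The bookshelf is against the house frame's +x side, with their −y faces flush. The x-coordinate of the shared face is 5620 mm.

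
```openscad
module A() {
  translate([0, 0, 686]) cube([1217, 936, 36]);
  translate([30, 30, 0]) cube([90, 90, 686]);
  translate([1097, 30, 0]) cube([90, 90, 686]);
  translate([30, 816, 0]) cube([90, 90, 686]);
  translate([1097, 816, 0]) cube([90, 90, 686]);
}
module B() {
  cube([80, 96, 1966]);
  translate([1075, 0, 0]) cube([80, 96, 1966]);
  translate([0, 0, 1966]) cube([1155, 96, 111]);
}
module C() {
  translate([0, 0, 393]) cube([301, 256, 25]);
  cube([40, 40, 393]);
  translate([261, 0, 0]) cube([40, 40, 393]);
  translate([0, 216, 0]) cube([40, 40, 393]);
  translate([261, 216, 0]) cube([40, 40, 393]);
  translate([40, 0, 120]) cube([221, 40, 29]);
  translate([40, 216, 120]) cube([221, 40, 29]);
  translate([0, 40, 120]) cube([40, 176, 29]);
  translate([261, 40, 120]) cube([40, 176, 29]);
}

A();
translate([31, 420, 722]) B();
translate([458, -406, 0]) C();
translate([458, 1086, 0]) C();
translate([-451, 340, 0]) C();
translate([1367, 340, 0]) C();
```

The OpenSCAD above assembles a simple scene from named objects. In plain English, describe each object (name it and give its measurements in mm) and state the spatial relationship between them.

A is a rectangular dining table. The top is 1217×936×36 mm with its upper surface at z = 722 mm. It stands on four 90×90 mm square legs, each inset 30 mm from the nearest pair of top edges, running from the floor to the underside of the top.

B is a door frame. The clear opening is 995 mm wide and 1966 mm high. Two 80 mm wide jambs, 96 mm deep, stand either side of the opening from the floor to the top of the opening. A 111 mm thick head sits across the top of both jambs, spanning the full outside width of the frame.

C is a simple wooden stool: a rectangular seat 301 mm (x) by 256 mm (y), 25 mm thick, top face at z = 418 mm, on four square legs, each 40×40 mm in cross-section. The legs rest on z = 0, each flush with a corner of the seat. Four stretchers, 40 mm wide and 29 mm tall, connect adjacent legs with their undersides at z = 120 mm, each running between the inner faces of the legs it joins and aligned with the legs' outer faces on the other axis.

The door frame is on top of the table, centred. Four stools sit around the table at the −y, +y, −x, +x sides.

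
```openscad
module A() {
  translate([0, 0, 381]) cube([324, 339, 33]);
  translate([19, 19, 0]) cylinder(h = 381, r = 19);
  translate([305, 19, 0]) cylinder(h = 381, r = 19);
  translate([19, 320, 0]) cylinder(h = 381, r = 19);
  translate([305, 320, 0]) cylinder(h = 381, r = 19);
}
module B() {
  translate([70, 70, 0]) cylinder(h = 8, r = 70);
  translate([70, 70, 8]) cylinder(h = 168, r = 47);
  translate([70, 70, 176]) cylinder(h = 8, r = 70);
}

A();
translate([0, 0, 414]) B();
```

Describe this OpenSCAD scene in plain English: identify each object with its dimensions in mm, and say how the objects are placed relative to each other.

A is a four-legged stool. The seat is 324×339 mm, 33 mm thick, top at z = 414 mm. It stands on four round legs, each 38 mm in diameter, from z = 0 to the seat underside, each leg's axis is inset half a diameter from the nearest pair of seat edges (so the leg's bounding box is flush with the corner).

B is a spool: two coaxial disc flanges of radius 70 mm and thickness 8 mm, joined by a core cylinder of radius 47 mm and height 168 mm. The lower flange rests on z = 0 and the three cylinders share a vertical axis.

The spool is on top of the stool.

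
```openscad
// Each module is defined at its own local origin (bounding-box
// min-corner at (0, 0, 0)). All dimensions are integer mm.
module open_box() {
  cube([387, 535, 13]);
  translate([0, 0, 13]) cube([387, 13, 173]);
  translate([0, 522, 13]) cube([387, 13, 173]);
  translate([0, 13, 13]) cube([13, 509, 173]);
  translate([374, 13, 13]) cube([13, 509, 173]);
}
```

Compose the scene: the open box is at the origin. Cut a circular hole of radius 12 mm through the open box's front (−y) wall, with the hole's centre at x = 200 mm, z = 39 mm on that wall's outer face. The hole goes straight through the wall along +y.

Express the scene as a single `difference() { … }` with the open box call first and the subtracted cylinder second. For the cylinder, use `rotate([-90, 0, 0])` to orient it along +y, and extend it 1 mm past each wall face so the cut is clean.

difference() {
  open_box();
  translate([200, -1, 39]) rotate([-90, 0, 0]) cylinder(h = 15, r = 12);
}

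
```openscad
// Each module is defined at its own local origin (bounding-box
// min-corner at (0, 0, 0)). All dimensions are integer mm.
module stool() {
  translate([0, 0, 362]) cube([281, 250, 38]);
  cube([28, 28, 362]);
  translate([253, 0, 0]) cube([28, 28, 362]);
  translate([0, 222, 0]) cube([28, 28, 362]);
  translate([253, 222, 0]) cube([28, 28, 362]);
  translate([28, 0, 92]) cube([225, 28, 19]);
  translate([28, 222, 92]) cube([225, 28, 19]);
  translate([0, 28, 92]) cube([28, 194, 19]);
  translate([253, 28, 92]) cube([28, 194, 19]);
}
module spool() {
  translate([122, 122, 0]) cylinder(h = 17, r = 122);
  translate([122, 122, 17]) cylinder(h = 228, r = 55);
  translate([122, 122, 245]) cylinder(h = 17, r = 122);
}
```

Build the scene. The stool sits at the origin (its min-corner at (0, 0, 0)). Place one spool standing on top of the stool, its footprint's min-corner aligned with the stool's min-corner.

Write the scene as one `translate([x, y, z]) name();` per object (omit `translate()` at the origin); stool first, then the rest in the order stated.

stool();
translate([0, 0, 400]) spool();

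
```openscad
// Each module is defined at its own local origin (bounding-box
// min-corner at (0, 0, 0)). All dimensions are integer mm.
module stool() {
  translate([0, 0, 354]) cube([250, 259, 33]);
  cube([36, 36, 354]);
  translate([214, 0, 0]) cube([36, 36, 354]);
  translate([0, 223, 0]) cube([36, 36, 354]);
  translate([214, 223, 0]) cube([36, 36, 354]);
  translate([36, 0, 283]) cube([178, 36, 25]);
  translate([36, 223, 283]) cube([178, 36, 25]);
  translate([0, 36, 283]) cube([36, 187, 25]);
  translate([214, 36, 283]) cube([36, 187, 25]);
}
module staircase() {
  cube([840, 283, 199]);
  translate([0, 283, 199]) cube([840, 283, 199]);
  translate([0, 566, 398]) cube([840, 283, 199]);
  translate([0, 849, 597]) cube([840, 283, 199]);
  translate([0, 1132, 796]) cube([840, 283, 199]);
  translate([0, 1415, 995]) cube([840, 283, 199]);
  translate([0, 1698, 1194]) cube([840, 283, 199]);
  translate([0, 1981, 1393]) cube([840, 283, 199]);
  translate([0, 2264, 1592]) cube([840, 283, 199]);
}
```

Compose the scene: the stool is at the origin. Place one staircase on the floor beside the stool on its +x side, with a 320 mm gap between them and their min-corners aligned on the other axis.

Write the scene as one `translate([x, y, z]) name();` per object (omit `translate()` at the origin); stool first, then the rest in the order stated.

stool();
translate([570, 0, 0]) staircase();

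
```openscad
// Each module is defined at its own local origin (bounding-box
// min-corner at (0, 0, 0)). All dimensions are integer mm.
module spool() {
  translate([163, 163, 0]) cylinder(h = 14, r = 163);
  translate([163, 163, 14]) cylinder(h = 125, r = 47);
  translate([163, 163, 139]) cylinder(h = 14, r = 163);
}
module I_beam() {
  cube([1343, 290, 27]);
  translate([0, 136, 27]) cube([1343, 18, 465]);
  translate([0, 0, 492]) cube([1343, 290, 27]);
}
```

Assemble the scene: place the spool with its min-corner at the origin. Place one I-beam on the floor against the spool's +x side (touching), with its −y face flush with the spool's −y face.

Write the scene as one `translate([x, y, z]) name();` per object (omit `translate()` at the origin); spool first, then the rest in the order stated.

spool();
translate([326, 0, 0]) I_beam();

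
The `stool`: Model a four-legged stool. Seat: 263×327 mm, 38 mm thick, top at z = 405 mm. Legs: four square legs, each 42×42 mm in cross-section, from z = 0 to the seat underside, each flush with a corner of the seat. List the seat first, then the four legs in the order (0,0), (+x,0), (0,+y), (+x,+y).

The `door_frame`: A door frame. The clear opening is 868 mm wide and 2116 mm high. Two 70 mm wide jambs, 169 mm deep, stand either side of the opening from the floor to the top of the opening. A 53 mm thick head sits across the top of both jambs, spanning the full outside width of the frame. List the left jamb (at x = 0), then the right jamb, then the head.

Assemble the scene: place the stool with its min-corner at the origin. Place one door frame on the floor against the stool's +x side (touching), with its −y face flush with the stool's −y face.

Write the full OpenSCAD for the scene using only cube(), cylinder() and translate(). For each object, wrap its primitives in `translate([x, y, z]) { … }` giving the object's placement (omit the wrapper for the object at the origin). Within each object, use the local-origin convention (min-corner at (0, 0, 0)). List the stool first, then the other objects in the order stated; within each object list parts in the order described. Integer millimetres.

translate([0, 0, 367]) cube([263, 327, 38]);
cube([42, 42, 367]);
translate([221, 0, 0]) cube([42, 42, 367]);
translate([0, 285, 0]) cube([42, 42, 367]);
translate([221, 285, 0]) cube([42, 42, 367]);
translate([263, 0, 0]) {
  cube([70, 169, 2116]);
  translate([938, 0, 0]) cube([70, 169, 2116]);
  translate([0, 0, 2116]) cube([1008, 169, 53]);
}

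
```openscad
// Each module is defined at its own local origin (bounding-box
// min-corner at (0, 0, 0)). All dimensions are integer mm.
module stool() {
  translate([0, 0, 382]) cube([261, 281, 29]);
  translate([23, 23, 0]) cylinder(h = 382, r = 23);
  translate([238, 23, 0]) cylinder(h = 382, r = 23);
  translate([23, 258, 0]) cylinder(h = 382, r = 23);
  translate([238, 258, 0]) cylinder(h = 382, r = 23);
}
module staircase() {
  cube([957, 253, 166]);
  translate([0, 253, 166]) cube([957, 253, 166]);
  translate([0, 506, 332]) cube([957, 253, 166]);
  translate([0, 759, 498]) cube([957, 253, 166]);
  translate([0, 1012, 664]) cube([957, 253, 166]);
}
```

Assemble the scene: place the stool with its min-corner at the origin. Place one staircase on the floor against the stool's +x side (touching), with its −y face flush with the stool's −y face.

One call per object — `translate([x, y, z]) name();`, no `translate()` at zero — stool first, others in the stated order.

stool();
translate([261, 0, 0]) staircase();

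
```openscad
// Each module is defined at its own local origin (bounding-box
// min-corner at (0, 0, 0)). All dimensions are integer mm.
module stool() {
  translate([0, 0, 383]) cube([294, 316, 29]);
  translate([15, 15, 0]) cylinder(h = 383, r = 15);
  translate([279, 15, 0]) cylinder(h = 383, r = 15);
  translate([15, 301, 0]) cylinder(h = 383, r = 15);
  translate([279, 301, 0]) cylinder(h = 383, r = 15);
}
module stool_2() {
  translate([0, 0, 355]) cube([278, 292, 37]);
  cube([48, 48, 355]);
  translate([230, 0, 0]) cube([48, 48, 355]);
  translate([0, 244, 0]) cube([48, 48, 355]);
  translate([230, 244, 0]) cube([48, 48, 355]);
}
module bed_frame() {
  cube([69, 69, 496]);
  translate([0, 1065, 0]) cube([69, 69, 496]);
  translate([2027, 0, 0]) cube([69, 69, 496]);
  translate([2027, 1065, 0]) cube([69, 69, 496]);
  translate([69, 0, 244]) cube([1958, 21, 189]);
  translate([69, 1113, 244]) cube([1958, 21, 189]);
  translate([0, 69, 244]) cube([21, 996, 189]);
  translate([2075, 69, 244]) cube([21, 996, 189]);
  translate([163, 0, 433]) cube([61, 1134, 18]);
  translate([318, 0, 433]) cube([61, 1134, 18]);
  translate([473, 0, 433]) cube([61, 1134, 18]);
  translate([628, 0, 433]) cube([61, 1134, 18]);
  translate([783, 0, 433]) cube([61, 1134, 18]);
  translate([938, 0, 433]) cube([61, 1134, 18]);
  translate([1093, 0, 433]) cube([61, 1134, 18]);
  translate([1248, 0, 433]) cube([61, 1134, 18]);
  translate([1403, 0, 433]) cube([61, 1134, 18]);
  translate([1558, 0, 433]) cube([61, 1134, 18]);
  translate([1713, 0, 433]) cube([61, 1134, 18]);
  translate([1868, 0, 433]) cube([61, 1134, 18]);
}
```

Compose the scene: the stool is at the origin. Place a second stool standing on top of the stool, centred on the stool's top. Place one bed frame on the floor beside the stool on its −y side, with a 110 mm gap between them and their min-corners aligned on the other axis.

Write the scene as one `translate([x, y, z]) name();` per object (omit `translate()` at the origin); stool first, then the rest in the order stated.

stool();
translate([8, 12, 412]) stool_2();
translate([0, -1244, 0]) bed_frame();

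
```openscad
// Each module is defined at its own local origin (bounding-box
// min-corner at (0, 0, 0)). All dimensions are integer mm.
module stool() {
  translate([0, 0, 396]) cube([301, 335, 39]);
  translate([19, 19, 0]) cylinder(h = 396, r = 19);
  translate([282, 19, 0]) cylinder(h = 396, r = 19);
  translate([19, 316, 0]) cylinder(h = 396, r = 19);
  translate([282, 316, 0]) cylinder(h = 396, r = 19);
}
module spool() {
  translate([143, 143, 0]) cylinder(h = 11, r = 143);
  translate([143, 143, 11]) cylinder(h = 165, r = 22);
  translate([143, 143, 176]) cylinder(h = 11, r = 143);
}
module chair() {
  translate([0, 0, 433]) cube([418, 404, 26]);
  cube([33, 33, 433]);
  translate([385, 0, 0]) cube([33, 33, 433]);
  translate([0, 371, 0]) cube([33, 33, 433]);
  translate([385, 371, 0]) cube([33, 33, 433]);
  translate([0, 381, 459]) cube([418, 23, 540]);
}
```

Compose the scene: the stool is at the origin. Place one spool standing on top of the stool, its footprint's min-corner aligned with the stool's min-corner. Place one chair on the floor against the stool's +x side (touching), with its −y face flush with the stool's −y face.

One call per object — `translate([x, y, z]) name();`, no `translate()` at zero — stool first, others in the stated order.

stool();
translate([0, 0, 435]) spool();
translate([301, 0, 0]) chair();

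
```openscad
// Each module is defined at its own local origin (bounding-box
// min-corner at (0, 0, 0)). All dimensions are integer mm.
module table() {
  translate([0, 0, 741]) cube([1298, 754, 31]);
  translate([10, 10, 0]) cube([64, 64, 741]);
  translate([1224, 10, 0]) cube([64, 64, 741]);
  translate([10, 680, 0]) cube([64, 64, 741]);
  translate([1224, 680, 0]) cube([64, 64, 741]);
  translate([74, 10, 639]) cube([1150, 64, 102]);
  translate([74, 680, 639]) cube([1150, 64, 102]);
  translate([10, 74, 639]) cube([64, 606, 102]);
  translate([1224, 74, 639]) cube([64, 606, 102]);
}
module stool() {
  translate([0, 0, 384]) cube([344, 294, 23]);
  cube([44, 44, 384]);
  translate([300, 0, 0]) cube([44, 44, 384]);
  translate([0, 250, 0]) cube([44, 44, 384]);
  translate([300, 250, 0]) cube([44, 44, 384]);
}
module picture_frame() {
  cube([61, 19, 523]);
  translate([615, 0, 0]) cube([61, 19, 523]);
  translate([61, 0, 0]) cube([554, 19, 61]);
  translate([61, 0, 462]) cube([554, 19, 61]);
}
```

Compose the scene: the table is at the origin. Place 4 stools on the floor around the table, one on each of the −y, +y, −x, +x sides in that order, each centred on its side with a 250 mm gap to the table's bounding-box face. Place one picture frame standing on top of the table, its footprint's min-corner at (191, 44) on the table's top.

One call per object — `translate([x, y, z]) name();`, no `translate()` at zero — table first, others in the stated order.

table();
translate([477, -544, 0]) stool();
translate([477, 1004, 0]) stool();
translate([-594, 230, 0]) stool();
translate([1548, 230, 0]) stool();
translate([191, 44, 772]) picture_frame();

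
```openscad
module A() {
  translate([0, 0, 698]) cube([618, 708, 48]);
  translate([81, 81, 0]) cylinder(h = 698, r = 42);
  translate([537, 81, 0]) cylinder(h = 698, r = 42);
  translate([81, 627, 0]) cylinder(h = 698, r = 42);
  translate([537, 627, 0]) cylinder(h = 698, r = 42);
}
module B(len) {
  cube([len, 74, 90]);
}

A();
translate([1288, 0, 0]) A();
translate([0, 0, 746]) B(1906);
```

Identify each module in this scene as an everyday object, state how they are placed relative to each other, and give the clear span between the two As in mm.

A is a table. B is a beam. A beam spans the tops of two tables. The clear span between the two tables is 670 mm.

Second table starts at x = 1288; first ends at x = 618; clear span = 1288 − 618 = 670 mm.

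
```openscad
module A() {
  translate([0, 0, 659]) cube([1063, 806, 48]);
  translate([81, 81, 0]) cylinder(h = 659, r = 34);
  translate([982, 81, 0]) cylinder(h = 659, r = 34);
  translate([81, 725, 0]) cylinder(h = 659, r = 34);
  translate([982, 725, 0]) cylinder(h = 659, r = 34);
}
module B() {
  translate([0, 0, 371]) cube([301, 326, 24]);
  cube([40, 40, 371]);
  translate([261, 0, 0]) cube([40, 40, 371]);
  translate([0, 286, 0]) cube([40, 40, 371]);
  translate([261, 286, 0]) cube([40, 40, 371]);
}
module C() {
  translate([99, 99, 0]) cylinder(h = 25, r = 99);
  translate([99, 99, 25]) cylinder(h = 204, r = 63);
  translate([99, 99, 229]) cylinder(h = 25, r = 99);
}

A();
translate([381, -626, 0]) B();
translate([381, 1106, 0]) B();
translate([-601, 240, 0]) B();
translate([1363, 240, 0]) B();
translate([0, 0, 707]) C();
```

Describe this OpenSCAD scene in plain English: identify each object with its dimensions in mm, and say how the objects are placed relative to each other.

A is a rectangular dining table. The top is 1063×806×48 mm with its upper surface at z = 707 mm. It stands on four round legs of 68 mm diameter, each leg's bounding box inset 47 mm from the nearest pair of top edges, running from the floor to the underside of the top.

B is a four-legged stool. The seat is a 301×326×24 mm slab whose top surface is at z = 395 mm; four square legs, each 40×40 mm in cross-section, run from the floor (z = 0) to the underside of the seat, each flush with a corner of the seat.

C is a spool: two coaxial disc flanges of radius 99 mm and thickness 25 mm, joined by a core cylinder of radius 63 mm and height 204 mm. The lower flange rests on z = 0 and the three cylinders share a vertical axis.

Four stools sit around the table at the −y, +y, −x, +x sides. The spool is on top of the table.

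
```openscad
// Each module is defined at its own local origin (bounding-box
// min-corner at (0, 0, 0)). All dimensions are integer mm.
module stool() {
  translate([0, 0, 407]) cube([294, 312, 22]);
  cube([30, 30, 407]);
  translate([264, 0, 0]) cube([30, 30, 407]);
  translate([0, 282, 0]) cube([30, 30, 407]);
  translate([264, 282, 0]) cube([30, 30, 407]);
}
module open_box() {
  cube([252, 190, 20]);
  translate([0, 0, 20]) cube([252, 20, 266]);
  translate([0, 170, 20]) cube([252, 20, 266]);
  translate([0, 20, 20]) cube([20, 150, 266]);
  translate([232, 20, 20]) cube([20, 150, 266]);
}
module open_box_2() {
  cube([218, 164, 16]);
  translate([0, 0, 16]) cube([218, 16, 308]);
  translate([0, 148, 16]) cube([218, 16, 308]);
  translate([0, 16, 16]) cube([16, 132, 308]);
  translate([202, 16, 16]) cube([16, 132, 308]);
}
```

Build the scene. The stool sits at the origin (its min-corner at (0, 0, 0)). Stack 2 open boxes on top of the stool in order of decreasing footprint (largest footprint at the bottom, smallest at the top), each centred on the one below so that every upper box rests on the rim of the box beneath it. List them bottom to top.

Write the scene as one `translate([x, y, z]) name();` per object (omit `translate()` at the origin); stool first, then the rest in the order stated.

stool();
translate([21, 61, 429]) open_box();
translate([38, 74, 715]) open_box_2();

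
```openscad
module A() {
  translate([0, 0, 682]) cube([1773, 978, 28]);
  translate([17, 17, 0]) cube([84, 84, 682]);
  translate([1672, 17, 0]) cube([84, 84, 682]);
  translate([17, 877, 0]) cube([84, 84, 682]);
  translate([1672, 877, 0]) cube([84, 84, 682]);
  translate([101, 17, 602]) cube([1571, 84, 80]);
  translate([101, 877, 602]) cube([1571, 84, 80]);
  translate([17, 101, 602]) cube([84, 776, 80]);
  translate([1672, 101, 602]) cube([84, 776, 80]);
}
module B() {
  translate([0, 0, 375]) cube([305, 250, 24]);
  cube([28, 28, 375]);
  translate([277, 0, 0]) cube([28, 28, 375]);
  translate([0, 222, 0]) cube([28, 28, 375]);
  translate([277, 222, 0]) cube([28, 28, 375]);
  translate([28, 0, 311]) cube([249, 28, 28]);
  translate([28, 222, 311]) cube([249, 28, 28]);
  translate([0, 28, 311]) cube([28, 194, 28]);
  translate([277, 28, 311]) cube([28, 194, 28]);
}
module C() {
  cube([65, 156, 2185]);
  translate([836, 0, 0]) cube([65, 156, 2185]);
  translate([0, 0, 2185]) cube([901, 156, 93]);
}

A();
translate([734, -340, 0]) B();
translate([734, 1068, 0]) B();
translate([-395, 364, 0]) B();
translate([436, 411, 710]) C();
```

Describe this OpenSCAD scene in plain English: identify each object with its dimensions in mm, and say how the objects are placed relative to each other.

A is a table: top 1773 mm (x) × 978 mm (y), 28 mm thick, upper face at z = 710 mm, on four 84×84 mm square legs, each inset 17 mm from the nearest pair of top edges, running from z = 0 to the bottom of the top. Four apron rails, 84 mm thick and 80 mm tall, run between adjacent legs with their top edges flush with the underside of the top and their outer faces flush with the legs' outer faces.

B is a four-legged stool. The seat is a 305×250×24 mm slab whose top surface is at z = 399 mm; four square legs, each 28×28 mm in cross-section, run from the floor (z = 0) to the underside of the seat, each flush with a corner of the seat. Four stretchers, 28 mm wide and 28 mm tall, connect adjacent legs with their undersides at z = 311 mm, each running between the inner faces of the legs it joins and aligned with the legs' outer faces on the other axis.

C is a door frame. The clear opening is 771 mm wide and 2185 mm high. Two 65 mm wide jambs, 156 mm deep, stand either side of the opening from the floor to the top of the opening. A 93 mm thick head sits across the top of both jambs, spanning the full outside width of the frame.

Three stools sit around the table at the −y, +y, −x sides. The door frame is on top of the table, centred.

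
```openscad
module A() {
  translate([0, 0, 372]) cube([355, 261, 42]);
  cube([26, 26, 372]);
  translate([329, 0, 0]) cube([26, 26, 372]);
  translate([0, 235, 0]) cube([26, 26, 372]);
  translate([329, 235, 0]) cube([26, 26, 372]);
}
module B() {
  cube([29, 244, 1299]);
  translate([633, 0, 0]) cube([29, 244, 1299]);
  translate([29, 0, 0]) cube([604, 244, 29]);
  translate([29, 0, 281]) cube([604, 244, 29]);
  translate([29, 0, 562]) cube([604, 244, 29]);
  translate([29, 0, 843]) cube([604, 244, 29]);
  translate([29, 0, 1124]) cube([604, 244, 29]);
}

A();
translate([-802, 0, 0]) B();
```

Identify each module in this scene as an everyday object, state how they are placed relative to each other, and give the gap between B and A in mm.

The bookshelf's nearest face is 140 mm from the stool's −x face.

A is a stool. B is a bookshelf. The bookshelf is on the floor beside the stool on its −x side. The gap between the bookshelf and the stool is 140 mm.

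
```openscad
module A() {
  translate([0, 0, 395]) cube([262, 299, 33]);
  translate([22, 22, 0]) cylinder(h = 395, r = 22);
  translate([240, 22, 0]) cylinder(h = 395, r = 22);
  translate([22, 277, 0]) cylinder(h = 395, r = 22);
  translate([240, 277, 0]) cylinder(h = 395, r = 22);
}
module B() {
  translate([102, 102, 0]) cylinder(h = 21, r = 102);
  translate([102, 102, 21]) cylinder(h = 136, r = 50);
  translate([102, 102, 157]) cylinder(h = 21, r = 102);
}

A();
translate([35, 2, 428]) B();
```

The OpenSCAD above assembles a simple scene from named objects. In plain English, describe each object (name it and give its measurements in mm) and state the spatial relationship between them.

A is a four-legged stool. The seat is 262×299 mm, 33 mm thick, top at z = 428 mm. It stands on four round legs, each 44 mm in diameter, from z = 0 to the seat underside, each leg's axis is inset half a diameter from the nearest pair of seat edges (so the leg's bounding box is flush with the corner).

B is a spool: two coaxial disc flanges of radius 102 mm and thickness 21 mm, joined by a core cylinder of radius 50 mm and height 136 mm. The lower flange rests on z = 0 and the three cylinders share a vertical axis.

The spool is on top of the stool.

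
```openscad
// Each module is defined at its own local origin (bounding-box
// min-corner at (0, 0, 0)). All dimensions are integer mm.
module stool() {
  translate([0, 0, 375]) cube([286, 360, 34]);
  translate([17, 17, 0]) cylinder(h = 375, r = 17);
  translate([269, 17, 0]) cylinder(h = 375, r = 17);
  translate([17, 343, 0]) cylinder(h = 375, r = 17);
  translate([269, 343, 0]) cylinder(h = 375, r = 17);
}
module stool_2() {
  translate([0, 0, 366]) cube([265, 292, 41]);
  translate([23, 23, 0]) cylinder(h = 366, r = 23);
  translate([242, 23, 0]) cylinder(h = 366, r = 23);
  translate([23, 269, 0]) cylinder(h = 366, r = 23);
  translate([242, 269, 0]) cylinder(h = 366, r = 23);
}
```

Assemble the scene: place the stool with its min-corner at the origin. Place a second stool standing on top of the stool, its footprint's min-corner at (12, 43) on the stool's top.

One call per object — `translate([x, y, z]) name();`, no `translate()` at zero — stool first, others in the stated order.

stool();
translate([12, 43, 409]) stool_2();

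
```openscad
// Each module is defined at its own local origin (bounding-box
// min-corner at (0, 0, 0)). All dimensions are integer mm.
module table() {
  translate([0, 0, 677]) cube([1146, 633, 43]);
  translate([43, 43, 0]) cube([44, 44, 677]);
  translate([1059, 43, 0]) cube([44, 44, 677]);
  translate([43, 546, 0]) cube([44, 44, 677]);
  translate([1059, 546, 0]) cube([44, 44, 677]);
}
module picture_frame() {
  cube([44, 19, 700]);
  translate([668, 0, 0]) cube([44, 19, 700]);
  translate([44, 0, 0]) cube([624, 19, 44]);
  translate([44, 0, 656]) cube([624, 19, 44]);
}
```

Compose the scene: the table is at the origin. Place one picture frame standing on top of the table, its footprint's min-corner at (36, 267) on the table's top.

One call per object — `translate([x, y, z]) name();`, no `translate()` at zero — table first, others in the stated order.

table();
translate([36, 267, 720]) picture_frame();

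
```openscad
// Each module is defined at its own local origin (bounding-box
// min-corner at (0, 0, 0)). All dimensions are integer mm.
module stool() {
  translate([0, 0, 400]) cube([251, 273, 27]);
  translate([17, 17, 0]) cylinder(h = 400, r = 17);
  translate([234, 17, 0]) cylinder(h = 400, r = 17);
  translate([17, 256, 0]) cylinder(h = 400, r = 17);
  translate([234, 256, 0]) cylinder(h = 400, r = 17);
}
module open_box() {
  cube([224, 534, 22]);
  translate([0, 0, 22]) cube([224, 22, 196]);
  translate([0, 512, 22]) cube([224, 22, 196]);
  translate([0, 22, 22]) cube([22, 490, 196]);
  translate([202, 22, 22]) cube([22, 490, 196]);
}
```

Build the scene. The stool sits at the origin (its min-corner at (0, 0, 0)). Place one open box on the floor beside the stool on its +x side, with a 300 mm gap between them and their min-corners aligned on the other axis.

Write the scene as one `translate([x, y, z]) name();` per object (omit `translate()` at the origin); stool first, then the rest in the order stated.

stool();
translate([551, 0, 0]) open_box();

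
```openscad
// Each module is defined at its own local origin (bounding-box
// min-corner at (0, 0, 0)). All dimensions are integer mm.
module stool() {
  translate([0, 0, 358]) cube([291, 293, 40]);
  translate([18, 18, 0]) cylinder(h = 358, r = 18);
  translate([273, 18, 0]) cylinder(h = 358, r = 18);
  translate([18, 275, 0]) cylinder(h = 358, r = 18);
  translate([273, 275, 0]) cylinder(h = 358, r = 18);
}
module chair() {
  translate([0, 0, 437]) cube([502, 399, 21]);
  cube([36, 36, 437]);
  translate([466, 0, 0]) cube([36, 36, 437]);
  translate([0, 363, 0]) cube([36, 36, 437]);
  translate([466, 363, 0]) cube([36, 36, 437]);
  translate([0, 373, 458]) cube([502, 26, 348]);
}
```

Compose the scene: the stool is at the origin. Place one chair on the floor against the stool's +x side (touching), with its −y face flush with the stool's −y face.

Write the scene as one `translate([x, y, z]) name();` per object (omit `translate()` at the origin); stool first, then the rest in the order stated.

stool();
translate([291, 0, 0]) chair();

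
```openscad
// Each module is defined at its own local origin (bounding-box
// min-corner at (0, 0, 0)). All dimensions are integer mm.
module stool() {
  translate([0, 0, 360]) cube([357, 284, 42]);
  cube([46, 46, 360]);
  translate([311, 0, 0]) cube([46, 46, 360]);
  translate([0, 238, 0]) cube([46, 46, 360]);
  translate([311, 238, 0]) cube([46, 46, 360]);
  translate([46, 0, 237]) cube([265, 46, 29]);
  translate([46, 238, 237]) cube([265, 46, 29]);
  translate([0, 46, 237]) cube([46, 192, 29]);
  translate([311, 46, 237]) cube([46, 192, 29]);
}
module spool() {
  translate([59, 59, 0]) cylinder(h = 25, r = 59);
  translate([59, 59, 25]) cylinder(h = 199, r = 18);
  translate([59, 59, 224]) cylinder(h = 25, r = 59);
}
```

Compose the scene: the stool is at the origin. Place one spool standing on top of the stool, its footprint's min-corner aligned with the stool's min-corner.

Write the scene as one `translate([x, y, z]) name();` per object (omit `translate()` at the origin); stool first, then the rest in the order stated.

stool();
translate([0, 0, 402]) spool();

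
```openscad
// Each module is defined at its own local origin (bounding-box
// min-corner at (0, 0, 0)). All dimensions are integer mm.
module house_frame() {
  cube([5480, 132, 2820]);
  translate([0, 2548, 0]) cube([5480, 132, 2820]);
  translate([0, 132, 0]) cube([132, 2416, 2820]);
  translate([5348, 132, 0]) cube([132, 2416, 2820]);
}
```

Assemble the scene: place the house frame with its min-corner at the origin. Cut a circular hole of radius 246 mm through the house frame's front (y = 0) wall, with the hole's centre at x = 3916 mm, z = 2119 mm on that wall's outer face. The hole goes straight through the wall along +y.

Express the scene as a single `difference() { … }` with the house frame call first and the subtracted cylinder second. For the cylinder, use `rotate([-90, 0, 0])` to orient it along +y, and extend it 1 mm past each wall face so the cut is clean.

difference() {
  house_frame();
  translate([3916, -1, 2119]) rotate([-90, 0, 0]) cylinder(h = 134, r = 246);
}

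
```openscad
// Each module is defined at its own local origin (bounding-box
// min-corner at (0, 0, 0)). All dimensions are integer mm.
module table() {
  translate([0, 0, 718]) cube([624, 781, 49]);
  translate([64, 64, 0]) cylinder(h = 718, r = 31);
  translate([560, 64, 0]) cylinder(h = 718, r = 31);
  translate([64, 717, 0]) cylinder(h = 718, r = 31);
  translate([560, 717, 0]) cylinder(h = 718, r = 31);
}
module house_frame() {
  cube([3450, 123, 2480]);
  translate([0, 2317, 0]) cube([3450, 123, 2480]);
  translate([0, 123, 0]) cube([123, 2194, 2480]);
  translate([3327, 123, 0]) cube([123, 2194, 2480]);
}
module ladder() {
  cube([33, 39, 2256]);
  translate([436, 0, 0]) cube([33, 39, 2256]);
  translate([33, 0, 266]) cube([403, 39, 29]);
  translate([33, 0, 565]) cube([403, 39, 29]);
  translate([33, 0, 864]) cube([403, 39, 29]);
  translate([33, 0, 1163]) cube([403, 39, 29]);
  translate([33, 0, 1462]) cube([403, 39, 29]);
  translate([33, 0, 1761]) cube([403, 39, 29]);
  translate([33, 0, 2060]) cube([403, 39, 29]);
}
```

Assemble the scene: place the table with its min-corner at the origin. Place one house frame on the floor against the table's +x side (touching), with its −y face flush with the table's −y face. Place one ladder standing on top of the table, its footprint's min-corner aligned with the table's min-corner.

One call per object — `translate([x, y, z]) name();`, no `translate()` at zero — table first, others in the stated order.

table();
translate([624, 0, 0]) house_frame();
translate([0, 0, 767]) ladder();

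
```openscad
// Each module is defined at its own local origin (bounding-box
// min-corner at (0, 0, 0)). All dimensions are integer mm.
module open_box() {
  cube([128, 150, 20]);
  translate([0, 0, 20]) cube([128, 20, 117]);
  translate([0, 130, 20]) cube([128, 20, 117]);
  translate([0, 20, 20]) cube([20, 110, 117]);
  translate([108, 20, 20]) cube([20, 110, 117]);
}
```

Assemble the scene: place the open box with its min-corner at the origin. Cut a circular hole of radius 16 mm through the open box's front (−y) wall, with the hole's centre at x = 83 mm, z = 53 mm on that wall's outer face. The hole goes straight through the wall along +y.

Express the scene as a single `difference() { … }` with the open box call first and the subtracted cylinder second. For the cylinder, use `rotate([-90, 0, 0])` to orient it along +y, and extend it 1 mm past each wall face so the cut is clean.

difference() {
  open_box();
  translate([83, -1, 53]) rotate([-90, 0, 0]) cylinder(h = 22, r = 16);
}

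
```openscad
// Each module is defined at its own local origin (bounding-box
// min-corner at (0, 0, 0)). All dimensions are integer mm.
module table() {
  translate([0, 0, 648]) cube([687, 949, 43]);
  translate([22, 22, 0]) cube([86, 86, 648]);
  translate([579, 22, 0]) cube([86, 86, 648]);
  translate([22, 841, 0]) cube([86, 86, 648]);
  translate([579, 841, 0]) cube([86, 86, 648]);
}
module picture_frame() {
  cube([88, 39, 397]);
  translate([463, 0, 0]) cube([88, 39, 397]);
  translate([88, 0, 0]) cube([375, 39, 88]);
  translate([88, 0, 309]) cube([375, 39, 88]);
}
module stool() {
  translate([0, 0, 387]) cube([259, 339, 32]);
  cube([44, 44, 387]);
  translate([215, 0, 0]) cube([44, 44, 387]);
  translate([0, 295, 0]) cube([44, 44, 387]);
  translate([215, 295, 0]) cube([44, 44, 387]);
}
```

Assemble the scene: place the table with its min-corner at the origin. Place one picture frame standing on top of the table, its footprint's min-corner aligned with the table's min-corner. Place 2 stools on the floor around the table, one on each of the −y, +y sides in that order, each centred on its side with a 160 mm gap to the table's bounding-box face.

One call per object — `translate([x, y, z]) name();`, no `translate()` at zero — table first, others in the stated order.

table();
translate([0, 0, 691]) picture_frame();
translate([214, -499, 0]) stool();
translate([214, 1109, 0]) stool();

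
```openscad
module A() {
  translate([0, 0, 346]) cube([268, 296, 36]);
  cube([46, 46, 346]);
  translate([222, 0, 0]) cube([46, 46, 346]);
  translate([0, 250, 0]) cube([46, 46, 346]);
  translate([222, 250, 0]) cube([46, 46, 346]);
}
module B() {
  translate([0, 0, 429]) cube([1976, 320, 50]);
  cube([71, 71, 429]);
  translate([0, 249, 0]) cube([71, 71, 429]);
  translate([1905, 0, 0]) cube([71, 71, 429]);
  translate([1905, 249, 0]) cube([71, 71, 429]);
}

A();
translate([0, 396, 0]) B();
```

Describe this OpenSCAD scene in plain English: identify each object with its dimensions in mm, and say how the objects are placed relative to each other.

A is a simple wooden stool: a rectangular seat 268 mm (x) by 296 mm (y), 36 mm thick, top face at z = 382 mm, on four square legs, each 46×46 mm in cross-section. The legs rest on z = 0, each flush with a corner of the seat.

B is a long wooden bench with a 1976 mm (x) × 320 mm (y) seat, 50 mm thick, its top surface 479 mm above the floor. Four 71 mm square legs at the seat corners, flush with the edges, run from z = 0 to the seat underside.

The bench is on the floor beside the stool on its +y side.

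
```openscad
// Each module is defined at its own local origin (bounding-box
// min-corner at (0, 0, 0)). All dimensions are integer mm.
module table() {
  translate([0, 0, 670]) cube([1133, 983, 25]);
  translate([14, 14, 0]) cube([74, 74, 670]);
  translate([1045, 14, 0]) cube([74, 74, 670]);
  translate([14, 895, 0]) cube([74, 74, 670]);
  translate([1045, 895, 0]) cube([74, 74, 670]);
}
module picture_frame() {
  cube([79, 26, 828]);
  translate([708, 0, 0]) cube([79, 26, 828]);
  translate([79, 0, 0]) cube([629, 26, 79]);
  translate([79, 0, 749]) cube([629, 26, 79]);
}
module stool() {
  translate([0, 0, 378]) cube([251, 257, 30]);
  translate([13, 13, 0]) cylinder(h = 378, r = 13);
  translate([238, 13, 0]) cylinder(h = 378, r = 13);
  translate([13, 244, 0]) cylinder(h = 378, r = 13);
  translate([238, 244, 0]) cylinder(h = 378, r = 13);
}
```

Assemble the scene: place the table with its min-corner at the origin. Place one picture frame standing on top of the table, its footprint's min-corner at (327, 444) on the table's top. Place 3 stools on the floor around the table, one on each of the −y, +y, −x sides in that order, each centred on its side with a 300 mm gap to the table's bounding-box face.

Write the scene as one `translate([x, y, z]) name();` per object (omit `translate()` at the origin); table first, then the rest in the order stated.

table();
translate([327, 444, 695]) picture_frame();
translate([441, -557, 0]) stool();
translate([441, 1283, 0]) stool();
translate([-551, 363, 0]) stool();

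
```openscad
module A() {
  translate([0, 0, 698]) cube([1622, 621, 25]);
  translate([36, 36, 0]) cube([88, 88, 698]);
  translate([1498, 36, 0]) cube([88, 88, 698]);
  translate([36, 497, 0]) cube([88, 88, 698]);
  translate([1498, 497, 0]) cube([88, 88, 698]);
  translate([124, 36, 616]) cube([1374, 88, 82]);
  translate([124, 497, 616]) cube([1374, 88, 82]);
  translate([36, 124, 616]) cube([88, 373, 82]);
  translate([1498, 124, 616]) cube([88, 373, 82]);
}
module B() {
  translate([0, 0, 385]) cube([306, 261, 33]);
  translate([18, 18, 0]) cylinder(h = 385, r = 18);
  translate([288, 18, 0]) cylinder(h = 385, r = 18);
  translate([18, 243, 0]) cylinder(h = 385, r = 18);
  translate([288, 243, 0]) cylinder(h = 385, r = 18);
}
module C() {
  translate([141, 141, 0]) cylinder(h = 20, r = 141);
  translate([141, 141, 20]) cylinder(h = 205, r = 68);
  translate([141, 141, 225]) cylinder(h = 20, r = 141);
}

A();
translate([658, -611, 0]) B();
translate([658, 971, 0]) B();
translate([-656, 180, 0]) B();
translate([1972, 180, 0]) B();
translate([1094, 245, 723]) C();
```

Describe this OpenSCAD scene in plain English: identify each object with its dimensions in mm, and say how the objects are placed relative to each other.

A is a rectangular dining table. The top is 1622×621×25 mm with its upper surface at z = 723 mm. It stands on four 88×88 mm square legs, each inset 36 mm from the nearest pair of top edges, running from the floor to the underside of the top. Four apron rails, 88 mm thick and 82 mm tall, run between adjacent legs with their top edges flush with the underside of the top and their outer faces flush with the legs' outer faces.

B is a simple wooden stool: a rectangular seat 306 mm (x) by 261 mm (y), 33 mm thick, top face at z = 418 mm, on four round legs, each 36 mm in diameter. The legs rest on z = 0, each leg's axis is inset half a diameter from the nearest pair of seat edges (so the leg's bounding box is flush with the corner).

C is a spool: two coaxial disc flanges of radius 141 mm and thickness 20 mm, joined by a core cylinder of radius 68 mm and height 205 mm. The lower flange rests on z = 0 and the three cylinders share a vertical axis.

Four stools sit around the table at the −y, +y, −x, +x sides. The spool is on top of the table.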